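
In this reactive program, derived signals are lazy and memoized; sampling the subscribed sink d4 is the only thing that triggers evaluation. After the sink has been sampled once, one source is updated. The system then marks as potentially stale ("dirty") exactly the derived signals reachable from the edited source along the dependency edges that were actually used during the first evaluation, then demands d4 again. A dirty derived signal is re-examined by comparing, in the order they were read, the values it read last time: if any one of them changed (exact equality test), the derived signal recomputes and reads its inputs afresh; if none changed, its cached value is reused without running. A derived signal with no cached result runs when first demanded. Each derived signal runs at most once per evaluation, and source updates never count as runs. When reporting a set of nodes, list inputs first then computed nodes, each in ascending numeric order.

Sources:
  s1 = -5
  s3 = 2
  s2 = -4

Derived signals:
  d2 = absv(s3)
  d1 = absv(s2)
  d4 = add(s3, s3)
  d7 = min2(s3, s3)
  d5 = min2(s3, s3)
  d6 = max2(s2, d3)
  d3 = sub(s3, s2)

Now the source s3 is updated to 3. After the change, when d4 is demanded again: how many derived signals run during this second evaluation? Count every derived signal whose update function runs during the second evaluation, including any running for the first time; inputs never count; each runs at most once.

1 derived signals run: d4.

First demand of the output computes:
  d4 = add(2, 2) = 4

After the edit, cleaning proceeds:
  d4: a read changed (s3 2->3; s3 2->3) — executes, giving 6.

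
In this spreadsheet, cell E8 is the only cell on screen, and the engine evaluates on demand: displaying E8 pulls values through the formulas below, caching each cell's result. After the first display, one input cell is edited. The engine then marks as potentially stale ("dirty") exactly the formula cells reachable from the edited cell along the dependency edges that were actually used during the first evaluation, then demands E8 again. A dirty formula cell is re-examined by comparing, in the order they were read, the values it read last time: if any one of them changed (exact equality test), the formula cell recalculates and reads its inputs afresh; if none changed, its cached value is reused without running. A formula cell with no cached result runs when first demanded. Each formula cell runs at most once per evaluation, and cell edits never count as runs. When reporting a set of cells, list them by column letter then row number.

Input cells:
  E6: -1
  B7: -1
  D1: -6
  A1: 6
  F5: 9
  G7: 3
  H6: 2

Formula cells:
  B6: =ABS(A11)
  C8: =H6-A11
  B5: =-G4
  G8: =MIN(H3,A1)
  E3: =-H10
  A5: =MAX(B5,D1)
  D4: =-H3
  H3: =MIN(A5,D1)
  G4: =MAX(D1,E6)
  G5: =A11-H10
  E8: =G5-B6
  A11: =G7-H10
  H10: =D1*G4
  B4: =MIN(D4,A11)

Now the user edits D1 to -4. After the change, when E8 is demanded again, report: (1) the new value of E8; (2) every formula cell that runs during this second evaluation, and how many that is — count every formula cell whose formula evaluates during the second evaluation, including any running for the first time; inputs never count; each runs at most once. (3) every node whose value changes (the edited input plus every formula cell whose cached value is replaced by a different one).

E8 now evaluates to -6.
Run set: A11, B6, E8, G4, G5, H10 (6 run).
Changed values: A11, B6, D1, E8, G5, H10.

Initial pass — values computed on the first demand:
  G4 = MAX(-6, -1) = -1
  H10 = -6 * -1 = 6
  A11 = 3 - 6 = -3
  B6 = ABS(-3) = 3
  G5 = -3 - 6 = -9
  E8 = -9 - 3 = -12

Second demand — change propagation:
  G4: re-runs because D1 -6->-4; new result -1 (unchanged).
  H10: re-runs because D1 -6->-4; new result 4.
  A11: re-runs because H10 6->4; new result -1.
  B6: re-runs because A11 -3->-1; new result 1.
  G5: re-runs because A11 -3->-1; H10 6->4; new result -5.
  E8: re-runs because G5 -9->-5; B6 3->1; new result -6.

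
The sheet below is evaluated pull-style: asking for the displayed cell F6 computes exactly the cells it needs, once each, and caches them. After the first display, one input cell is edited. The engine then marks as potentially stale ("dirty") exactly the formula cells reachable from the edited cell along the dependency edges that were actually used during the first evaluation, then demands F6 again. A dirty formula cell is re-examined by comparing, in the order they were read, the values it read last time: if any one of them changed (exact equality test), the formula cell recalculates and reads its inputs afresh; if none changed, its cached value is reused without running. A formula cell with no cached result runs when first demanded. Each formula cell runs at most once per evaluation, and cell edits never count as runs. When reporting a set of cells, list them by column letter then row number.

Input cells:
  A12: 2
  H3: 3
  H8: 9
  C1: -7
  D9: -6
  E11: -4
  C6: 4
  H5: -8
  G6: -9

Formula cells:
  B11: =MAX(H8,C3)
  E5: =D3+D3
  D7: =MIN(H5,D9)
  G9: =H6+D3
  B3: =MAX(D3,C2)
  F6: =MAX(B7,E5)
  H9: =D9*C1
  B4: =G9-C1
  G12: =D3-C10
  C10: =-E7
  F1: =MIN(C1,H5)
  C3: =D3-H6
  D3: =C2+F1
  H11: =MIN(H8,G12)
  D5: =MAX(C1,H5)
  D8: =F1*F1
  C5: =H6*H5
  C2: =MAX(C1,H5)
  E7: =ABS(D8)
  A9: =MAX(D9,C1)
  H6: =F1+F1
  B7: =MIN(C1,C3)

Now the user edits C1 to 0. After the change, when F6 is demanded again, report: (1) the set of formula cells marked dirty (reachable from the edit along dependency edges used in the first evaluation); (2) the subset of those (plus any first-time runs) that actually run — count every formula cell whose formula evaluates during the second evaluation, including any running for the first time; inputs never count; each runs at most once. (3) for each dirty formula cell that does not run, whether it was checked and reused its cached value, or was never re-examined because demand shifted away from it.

The edit dirties: B7, C2, C3, D3, E5, F1, F6, H6.
7 formula cells run: B7, C2, C3, D3, E5, F1, F6.
Cache hits after checking: H6.
Note where the cutoff bites: H6 is checked, finds nothing changed, and keeps its cache.

First demand of the output computes:
  C2 = MAX(-7, -8) = -7
  F1 = MIN(-7, -8) = -8
  D3 = -7 + -8 = -15
  E5 = -15 + -15 = -30
  H6 = -8 + -8 = -16
  C3 = -15 - -16 = 1
  B7 = MIN(-7, 1) = -7
  F6 = MAX(-7, -30) = -7

After the edit, cleaning proceeds:
  C2: a read changed (C1 -7->0) — executes, giving 0.
  F1: a read changed (C1 -7->0) — executes, giving -8 — identical to its old value.
  D3: a read changed (C2 -7->0) — executes, giving -8.
  E5: a read changed (D3 -15->-8; D3 -15->-8) — executes, giving -16.
  H6: dirty, but its reads are unchanged (F1 unchanged, F1 unchanged); cached -16 stands.
  C3: a read changed (D3 -15->-8) — executes, giving 8.
  B7: a read changed (C1 -7->0; C3 1->8) — executes, giving 0.
  F6: a read changed (B7 -7->0; E5 -30->-16) — executes, giving 0.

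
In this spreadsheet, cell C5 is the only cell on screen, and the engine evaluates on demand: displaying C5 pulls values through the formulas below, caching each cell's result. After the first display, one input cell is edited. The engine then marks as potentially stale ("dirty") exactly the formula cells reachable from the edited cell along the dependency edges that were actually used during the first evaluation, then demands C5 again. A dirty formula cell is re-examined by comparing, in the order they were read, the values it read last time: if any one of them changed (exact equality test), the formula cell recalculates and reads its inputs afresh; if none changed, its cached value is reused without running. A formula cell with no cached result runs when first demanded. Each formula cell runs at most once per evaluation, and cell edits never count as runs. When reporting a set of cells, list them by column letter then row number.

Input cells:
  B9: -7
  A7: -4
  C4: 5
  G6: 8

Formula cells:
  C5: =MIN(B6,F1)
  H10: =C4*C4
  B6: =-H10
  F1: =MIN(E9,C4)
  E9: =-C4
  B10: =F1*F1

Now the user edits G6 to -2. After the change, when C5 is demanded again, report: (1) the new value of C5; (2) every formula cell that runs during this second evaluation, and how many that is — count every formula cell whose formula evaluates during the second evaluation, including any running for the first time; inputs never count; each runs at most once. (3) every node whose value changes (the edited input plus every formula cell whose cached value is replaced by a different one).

Initial pass — values computed on the first demand:
  E9 = -(5) = -5
  F1 = MIN(-5, 5) = -5
  H10 = 5 * 5 = 25
  B6 = -(25) = -25
  C5 = MIN(-25, -5) = -25

Second demand — change propagation:
  no demanded computation ever read G6, so the edit dirties nothing and nothing runs.

The important point: nothing the output needs ever reads G6, so the edit is invisible to it.

C5 now evaluates to -25.
Run set: none (0 run).
Changed values: G6.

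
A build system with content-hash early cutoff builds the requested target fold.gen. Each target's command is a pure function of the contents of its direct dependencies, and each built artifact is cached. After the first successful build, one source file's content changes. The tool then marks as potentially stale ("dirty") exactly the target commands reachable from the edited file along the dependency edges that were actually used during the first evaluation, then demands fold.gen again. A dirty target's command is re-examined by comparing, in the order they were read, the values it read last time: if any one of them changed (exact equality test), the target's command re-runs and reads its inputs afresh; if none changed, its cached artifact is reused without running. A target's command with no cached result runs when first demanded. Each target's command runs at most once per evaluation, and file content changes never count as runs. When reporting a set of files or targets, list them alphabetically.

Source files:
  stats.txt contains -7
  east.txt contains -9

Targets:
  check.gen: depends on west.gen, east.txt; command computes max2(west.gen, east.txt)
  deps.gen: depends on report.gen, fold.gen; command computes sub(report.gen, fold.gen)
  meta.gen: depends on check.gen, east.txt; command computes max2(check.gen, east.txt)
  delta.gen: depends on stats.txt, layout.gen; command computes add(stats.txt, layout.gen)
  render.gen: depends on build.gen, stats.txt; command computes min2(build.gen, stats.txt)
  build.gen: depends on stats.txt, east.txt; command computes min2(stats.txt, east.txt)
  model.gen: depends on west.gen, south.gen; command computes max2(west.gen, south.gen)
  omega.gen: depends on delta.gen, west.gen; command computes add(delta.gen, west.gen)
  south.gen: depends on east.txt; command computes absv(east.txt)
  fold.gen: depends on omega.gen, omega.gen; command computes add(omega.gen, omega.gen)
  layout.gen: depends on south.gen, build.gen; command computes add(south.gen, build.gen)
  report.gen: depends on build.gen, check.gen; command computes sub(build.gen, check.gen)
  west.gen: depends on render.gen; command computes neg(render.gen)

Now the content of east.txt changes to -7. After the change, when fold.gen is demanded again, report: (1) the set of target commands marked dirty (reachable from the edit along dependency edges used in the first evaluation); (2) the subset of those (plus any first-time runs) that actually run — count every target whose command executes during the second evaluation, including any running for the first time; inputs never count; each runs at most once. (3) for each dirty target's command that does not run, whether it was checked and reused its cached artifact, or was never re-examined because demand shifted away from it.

Marked dirty: build.gen, delta.gen, fold.gen, layout.gen, omega.gen, render.gen, south.gen, west.gen.
Target commands that run: build.gen, fold.gen, layout.gen, omega.gen, render.gen, south.gen, west.gen — 7 in total.
Checked but reused from cache: delta.gen.
Key observation: the cutoff stops propagation at delta.gen — its inputs' values are unchanged, so it reuses its cache.

First evaluation (everything demanded from the output):
  build.gen = min2(-7, -9) = -9
  render.gen = min2(-9, -7) = -9
  south.gen = absv(-9) = 9
  layout.gen = add(9, -9) = 0
  delta.gen = add(-7, 0) = -7
  west.gen = neg(-9) = 9
  omega.gen = add(-7, 9) = 2
  fold.gen = add(2, 2) = 4

Propagation after the edit:
  build.gen: runs — east.txt -9->-7; result -7.
  render.gen: runs — build.gen -9->-7; result -7.
  south.gen: runs — east.txt -9->-7; result 7.
  layout.gen: runs — south.gen 9->7; build.gen -9->-7; result 0 (same value as before).
  delta.gen: checked — values it read are unchanged (stats.txt unchanged, layout.gen unchanged); reused cached -7 without running.
  west.gen: runs — render.gen -9->-7; result 7.
  omega.gen: runs — west.gen 9->7; result 0.
  fold.gen: runs — omega.gen 2->0; omega.gen 2->0; result 0.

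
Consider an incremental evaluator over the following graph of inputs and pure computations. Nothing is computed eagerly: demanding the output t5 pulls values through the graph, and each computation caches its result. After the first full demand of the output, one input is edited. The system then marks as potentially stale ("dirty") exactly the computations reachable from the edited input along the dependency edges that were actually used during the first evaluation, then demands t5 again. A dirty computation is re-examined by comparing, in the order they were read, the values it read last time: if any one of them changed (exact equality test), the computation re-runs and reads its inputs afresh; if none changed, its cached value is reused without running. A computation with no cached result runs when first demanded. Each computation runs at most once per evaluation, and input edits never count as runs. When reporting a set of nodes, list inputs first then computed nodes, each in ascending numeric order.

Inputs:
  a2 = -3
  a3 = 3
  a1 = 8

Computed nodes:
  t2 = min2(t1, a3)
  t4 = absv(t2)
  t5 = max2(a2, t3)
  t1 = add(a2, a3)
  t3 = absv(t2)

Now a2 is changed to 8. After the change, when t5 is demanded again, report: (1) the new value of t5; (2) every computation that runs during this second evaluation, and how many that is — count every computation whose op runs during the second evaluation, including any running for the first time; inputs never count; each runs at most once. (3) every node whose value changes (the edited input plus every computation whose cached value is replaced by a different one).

Initial pass — values computed on the first demand:
  t1 = add(-3, 3) = 0
  t2 = min2(0, 3) = 0
  t3 = absv(0) = 0
  t5 = max2(-3, 0) = 0

Second demand — change propagation:
  t1: re-runs because a2 -3->8; new result 11.
  t2: re-runs because t1 0->11; new result 3.
  t3: re-runs because t2 0->3; new result 3.
  t5: re-runs because a2 -3->8; t3 0->3; new result 8.

t5 now evaluates to 8.
Run set: t1, t2, t3, t5 (4 run).
Changed values: a2, t1, t2, t3, t5.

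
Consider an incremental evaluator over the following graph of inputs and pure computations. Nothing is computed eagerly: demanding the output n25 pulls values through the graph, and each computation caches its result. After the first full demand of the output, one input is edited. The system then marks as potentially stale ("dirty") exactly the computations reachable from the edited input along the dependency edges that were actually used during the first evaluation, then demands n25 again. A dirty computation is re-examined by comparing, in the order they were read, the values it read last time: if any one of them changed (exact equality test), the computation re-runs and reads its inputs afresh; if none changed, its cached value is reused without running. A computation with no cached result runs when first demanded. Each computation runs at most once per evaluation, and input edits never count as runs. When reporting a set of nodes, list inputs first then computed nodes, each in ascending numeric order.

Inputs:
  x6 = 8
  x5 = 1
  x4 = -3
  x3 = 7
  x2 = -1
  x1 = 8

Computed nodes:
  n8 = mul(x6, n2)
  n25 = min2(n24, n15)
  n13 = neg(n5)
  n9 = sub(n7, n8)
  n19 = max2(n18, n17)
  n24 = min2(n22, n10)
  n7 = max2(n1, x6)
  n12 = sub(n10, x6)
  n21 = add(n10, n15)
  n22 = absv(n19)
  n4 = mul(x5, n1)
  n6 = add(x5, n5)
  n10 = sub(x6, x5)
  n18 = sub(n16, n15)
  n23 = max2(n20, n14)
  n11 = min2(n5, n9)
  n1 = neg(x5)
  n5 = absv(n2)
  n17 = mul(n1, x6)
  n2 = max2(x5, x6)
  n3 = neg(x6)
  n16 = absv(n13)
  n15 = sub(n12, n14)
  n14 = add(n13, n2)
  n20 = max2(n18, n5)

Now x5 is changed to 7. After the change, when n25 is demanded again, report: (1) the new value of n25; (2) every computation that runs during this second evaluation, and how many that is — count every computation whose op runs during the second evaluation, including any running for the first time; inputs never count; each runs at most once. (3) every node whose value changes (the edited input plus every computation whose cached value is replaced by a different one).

Initial pass — values computed on the first demand:
  n1 = neg(1) = -1
  n2 = max2(1, 8) = 8
  n5 = absv(8) = 8
  n10 = sub(8, 1) = 7
  n12 = sub(7, 8) = -1
  n13 = neg(8) = -8
  n14 = add(-8, 8) = 0
  n15 = sub(-1, 0) = -1
  n16 = absv(-8) = 8
  n17 = mul(-1, 8) = -8
  n18 = sub(8, -1) = 9
  n19 = max2(9, -8) = 9
  n22 = absv(9) = 9
  n24 = min2(9, 7) = 7
  n25 = min2(7, -1) = -1

Second demand — change propagation:
  n1: re-runs because x5 1->7; new result -7.
  n2: re-runs because x5 1->7; new result 8 (unchanged).
  n5: re-examined; everything it read last time is the same (n2 unchanged) — cache 8 kept, no run.
  n10: re-runs because x5 1->7; new result 1.
  n12: re-runs because n10 7->1; new result -7.
  n13: re-examined; everything it read last time is the same (n5 unchanged) — cache -8 kept, no run.
  n14: re-examined; everything it read last time is the same (n13 unchanged, n2 unchanged) — cache 0 kept, no run.
  n15: re-runs because n12 -1->-7; new result -7.
  n16: re-examined; everything it read last time is the same (n13 unchanged) — cache 8 kept, no run.
  n17: re-runs because n1 -1->-7; new result -56.
  n18: re-runs because n15 -1->-7; new result 15.
  n19: re-runs because n18 9->15; n17 -8->-56; new result 15.
  n22: re-runs because n19 9->15; new result 15.
  n24: re-runs because n22 9->15; n10 7->1; new result 1.
  n25: re-runs because n24 7->1; n15 -1->-7; new result -7.

The important point: at n5 every value read last time is unchanged, so the dirty flag clears without a run.

n25 now evaluates to -7.
Run set: n1, n2, n10, n12, n15, n17, n18, n19, n22, n24, n25 (11 run).
Changed values: x5, n1, n10, n12, n15, n17, n18, n19, n22, n24, n25.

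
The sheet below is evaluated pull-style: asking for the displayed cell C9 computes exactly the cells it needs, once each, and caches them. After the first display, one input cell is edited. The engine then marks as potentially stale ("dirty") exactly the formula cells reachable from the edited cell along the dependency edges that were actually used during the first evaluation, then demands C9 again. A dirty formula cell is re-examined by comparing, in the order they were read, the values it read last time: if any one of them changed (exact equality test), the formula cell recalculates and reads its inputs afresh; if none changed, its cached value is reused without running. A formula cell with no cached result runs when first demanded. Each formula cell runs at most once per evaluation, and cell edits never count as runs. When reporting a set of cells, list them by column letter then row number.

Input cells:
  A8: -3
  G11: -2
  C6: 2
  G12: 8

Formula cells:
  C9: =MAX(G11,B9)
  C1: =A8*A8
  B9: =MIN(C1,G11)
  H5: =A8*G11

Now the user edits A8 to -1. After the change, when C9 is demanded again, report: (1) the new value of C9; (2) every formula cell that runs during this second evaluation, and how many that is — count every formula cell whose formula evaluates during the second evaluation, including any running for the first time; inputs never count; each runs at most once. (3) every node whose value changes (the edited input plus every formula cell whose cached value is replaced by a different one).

First demand of the output computes:
  C1 = -3 * -3 = 9
  B9 = MIN(9, -2) = -2
  C9 = MAX(-2, -2) = -2

After the edit, cleaning proceeds:
  C1: a read changed (A8 -3->-1; A8 -3->-1) — executes, giving 1.
  B9: a read changed (C1 9->1) — executes, giving -2 — identical to its old value.
  C9: dirty, but its reads are unchanged (G11 unchanged, B9 unchanged); cached -2 stands.

Note the absorption at B9: it re-runs yet its value is the same, leaving the output's value untouched.

Demanding C9 again yields -2.
2 formula cells run: B9, C1.
The nodes whose values change: A8, C1.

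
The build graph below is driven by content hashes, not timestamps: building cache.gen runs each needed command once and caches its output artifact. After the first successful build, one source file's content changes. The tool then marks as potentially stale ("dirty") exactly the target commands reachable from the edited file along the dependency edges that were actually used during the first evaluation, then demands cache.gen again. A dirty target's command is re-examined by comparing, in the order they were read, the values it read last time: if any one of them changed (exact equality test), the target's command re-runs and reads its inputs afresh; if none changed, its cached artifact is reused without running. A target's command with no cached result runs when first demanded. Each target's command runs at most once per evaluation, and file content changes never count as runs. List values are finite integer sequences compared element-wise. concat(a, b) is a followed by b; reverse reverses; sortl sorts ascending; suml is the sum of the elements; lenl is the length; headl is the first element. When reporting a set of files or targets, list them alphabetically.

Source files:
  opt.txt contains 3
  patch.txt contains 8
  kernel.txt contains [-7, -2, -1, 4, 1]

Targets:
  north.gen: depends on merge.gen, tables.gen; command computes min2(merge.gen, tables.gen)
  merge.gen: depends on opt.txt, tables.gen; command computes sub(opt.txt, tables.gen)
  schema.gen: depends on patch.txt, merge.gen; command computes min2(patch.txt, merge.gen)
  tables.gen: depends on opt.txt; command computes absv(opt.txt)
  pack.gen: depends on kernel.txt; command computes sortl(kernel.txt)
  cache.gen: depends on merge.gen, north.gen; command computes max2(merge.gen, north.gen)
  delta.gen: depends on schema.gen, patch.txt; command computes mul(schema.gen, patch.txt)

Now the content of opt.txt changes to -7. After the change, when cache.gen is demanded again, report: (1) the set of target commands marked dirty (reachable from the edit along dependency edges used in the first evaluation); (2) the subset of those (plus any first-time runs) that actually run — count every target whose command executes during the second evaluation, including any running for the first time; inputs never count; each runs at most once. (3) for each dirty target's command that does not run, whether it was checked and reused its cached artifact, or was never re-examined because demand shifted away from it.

Dirty set: cache.gen, merge.gen, north.gen, tables.gen.
Run set: cache.gen, merge.gen, north.gen, tables.gen (4 run).
All dirty target commands ended up running.

Initial pass — values computed on the first demand:
  tables.gen = absv(3) = 3
  merge.gen = sub(3, 3) = 0
  north.gen = min2(0, 3) = 0
  cache.gen = max2(0, 0) = 0

Second demand — change propagation:
  tables.gen: re-runs because opt.txt 3->-7; new result 7.
  merge.gen: re-runs because opt.txt 3->-7; tables.gen 3->7; new result -14.
  north.gen: re-runs because merge.gen 0->-14; tables.gen 3->7; new result -14.
  cache.gen: re-runs because merge.gen 0->-14; north.gen 0->-14; new result -14.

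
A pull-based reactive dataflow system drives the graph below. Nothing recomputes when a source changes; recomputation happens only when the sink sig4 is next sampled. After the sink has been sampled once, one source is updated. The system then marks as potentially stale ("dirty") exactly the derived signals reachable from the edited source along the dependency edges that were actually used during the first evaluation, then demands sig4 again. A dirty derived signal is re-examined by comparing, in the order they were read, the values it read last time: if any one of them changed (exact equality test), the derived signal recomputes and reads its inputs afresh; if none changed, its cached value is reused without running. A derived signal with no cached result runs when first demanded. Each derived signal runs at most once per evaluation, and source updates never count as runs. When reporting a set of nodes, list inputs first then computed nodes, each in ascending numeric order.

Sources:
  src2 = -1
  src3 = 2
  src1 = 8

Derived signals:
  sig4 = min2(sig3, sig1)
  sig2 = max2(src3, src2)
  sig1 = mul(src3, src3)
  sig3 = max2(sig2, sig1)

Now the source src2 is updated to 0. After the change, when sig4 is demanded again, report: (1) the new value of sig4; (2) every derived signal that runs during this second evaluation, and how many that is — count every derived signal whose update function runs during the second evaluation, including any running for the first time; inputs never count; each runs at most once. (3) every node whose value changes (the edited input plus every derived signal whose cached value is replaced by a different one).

First evaluation (everything demanded from the output):
  sig1 = mul(2, 2) = 4
  sig2 = max2(2, -1) = 2
  sig3 = max2(2, 4) = 4
  sig4 = min2(4, 4) = 4

Propagation after the edit:
  sig2: runs — src2 -1->0; result 2 (same value as before).
  sig3: checked — values it read are unchanged (sig2 unchanged, sig1 unchanged); reused cached 4 without running.
  sig4: checked — values it read are unchanged (sig3 unchanged, sig1 unchanged); reused cached 4 without running.

Key observation: the change is absorbed at sig2 — it re-runs but produces the same value, and the output's value is unchanged.

New value of sig4: 4.
Derived signals that run: sig2 — 1 in total.
Values that change: src2.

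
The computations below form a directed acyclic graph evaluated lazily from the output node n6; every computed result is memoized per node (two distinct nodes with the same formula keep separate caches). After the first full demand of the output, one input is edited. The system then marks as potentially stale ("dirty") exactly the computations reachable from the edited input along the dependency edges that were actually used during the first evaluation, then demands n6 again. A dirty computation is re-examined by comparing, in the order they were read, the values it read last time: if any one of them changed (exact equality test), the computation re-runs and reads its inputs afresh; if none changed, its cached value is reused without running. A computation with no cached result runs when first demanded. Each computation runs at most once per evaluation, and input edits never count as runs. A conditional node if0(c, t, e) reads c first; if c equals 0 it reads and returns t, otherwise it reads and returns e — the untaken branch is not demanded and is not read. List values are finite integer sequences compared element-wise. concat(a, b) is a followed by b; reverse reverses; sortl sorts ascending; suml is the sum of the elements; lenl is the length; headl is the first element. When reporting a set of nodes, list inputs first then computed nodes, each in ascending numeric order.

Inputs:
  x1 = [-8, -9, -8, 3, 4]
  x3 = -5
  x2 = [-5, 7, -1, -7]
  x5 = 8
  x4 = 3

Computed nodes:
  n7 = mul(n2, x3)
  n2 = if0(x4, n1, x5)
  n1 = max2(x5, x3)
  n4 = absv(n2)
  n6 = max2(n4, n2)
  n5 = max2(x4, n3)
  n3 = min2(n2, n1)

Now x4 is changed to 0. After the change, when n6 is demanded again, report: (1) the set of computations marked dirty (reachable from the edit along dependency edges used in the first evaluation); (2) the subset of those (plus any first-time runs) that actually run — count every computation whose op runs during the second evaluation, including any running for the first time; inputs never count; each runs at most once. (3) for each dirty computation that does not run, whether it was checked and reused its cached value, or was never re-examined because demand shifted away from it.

First demand of the output computes:
  n2 = if0(x4=3 -> else branch x5) = 8
  n4 = absv(8) = 8
  n6 = max2(8, 8) = 8

After the edit, cleaning proceeds:
  n1: had never run; runs now, result 8.
  n2: a read changed (x4 3->0) — executes, giving 8 — identical to its old value.
  n4: dirty, but its reads are unchanged (n2 unchanged); cached 8 stands.
  n6: dirty, but its reads are unchanged (n4 unchanged, n2 unchanged); cached 8 stands.

Note the branch switch — n1 had no cache and runs now for the first time.

The edit dirties: n2, n4, n6.
2 computations run: n1, n2.
Cache hits after checking: n4, n6.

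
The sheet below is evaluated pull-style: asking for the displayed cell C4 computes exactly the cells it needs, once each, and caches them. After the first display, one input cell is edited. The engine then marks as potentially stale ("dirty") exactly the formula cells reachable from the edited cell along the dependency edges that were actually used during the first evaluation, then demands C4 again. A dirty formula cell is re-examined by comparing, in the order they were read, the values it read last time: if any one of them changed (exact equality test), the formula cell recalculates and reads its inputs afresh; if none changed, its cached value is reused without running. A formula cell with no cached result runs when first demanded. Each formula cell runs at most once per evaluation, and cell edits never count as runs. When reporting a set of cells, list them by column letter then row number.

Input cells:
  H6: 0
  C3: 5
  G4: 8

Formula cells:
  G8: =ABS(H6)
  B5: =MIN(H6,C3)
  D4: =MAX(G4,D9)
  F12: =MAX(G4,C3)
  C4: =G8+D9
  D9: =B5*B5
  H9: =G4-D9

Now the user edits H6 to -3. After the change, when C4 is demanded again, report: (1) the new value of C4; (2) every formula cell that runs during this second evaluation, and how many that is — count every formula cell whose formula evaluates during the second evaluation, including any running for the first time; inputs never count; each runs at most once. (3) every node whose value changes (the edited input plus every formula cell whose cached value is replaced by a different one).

Demanding C4 again yields 12.
4 formula cells run: B5, C4, D9, G8.
The nodes whose values change: B5, C4, D9, G8, H6.

First demand of the output computes:
  B5 = MIN(0, 5) = 0
  D9 = 0 * 0 = 0
  G8 = ABS(0) = 0
  C4 = 0 + 0 = 0

After the edit, cleaning proceeds:
  B5: a read changed (H6 0->-3) — executes, giving -3.
  D9: a read changed (B5 0->-3; B5 0->-3) — executes, giving 9.
  G8: a read changed (H6 0->-3) — executes, giving 3.
  C4: a read changed (G8 0->3; D9 0->9) — executes, giving 12.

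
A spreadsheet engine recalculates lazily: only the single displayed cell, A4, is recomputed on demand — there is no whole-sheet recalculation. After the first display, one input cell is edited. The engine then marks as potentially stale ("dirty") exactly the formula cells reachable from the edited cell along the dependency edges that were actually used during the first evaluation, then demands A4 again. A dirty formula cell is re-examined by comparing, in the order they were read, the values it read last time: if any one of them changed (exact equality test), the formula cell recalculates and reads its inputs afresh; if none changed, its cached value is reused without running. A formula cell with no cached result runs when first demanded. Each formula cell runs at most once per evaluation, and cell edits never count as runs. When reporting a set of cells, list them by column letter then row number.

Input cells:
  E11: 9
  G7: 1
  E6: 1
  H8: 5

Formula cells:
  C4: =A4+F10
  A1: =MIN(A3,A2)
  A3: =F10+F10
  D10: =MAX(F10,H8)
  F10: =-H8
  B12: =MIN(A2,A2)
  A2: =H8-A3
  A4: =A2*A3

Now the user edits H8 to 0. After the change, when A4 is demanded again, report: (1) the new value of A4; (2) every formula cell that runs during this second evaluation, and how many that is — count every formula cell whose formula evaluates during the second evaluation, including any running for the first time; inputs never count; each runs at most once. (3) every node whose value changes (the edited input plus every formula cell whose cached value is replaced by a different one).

First evaluation (everything demanded from the output):
  F10 = -(5) = -5
  A3 = -5 + -5 = -10
  A2 = 5 - -10 = 15
  A4 = 15 * -10 = -150

Propagation after the edit:
  F10: runs — H8 5->0; result 0.
  A3: runs — F10 -5->0; F10 -5->0; result 0.
  A2: runs — H8 5->0; A3 -10->0; result 0.
  A4: runs — A2 15->0; A3 -10->0; result 0.

New value of A4: 0.
Formula cells that run: A2, A3, A4, F10 — 4 in total.
Values that change: A2, A3, A4, F10, H8.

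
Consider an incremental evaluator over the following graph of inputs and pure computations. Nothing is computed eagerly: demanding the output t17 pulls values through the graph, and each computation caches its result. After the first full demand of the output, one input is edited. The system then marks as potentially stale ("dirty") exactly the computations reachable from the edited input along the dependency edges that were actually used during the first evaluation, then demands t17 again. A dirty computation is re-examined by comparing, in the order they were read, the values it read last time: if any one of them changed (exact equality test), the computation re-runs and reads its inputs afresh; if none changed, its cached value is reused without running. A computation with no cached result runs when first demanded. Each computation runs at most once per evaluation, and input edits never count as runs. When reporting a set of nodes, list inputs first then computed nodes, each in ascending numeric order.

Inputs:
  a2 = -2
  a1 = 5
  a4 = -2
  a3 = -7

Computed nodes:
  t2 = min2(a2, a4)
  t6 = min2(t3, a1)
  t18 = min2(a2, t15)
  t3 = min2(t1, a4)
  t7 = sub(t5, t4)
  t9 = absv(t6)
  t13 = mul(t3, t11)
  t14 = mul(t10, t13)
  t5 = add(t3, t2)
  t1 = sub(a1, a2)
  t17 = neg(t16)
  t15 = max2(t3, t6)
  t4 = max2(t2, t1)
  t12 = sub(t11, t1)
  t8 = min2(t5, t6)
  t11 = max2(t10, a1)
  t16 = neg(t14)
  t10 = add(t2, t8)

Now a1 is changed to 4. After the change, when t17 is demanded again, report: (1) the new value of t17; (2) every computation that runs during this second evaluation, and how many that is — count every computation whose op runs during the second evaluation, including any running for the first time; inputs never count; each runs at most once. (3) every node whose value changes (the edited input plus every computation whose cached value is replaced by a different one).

t17 now evaluates to 48.
Run set: t1, t3, t6, t11, t13, t14, t16, t17 (8 run).
Changed values: a1, t1, t11, t13, t14, t16, t17.
The important point: at t5 every value read last time is unchanged, so the dirty flag clears without a run.

Initial pass — values computed on the first demand:
  t1 = sub(5, -2) = 7
  t2 = min2(-2, -2) = -2
  t3 = min2(7, -2) = -2
  t5 = add(-2, -2) = -4
  t6 = min2(-2, 5) = -2
  t8 = min2(-4, -2) = -4
  t10 = add(-2, -4) = -6
  t11 = max2(-6, 5) = 5
  t13 = mul(-2, 5) = -10
  t14 = mul(-6, -10) = 60
  t16 = neg(60) = -60
  t17 = neg(-60) = 60

Second demand — change propagation:
  t1: re-runs because a1 5->4; new result 6.
  t3: re-runs because t1 7->6; new result -2 (unchanged).
  t5: re-examined; everything it read last time is the same (t3 unchanged, t2 unchanged) — cache -4 kept, no run.
  t6: re-runs because a1 5->4; new result -2 (unchanged).
  t8: re-examined; everything it read last time is the same (t5 unchanged, t6 unchanged) — cache -4 kept, no run.
  t10: re-examined; everything it read last time is the same (t2 unchanged, t8 unchanged) — cache -6 kept, no run.
  t11: re-runs because a1 5->4; new result 4.
  t13: re-runs because t11 5->4; new result -8.
  t14: re-runs because t13 -10->-8; new result 48.
  t16: re-runs because t14 60->48; new result -48.
  t17: re-runs because t16 -60->-48; new result 48.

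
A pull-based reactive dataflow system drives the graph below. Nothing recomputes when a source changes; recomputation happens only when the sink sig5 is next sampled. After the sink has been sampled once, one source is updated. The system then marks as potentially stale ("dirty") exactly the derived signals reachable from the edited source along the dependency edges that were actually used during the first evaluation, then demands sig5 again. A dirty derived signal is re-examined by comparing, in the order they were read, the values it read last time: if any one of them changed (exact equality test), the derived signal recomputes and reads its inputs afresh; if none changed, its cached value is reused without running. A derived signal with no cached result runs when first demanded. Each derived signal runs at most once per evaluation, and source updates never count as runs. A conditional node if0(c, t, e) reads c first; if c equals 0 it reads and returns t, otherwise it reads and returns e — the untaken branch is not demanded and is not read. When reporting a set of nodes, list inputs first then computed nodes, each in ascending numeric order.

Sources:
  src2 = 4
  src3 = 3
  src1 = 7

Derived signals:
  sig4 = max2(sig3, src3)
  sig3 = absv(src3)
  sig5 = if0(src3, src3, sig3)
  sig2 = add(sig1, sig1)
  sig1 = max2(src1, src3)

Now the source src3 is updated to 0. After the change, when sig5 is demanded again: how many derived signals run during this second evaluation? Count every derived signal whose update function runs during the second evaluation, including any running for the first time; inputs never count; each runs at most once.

First evaluation (everything demanded from the output):
  sig3 = absv(3) = 3
  sig5 = if0(src3=3 -> else branch sig3) = 3

Propagation after the edit:
  sig3: marked dirty but never re-examined — demand shifted away from it.
  sig5: runs — src3 3->0; result 0.

Key observation: a condition flipped, so demand moved to the other branch — sig3 is never re-examined.

Derived signals that run: sig5 — 1 in total.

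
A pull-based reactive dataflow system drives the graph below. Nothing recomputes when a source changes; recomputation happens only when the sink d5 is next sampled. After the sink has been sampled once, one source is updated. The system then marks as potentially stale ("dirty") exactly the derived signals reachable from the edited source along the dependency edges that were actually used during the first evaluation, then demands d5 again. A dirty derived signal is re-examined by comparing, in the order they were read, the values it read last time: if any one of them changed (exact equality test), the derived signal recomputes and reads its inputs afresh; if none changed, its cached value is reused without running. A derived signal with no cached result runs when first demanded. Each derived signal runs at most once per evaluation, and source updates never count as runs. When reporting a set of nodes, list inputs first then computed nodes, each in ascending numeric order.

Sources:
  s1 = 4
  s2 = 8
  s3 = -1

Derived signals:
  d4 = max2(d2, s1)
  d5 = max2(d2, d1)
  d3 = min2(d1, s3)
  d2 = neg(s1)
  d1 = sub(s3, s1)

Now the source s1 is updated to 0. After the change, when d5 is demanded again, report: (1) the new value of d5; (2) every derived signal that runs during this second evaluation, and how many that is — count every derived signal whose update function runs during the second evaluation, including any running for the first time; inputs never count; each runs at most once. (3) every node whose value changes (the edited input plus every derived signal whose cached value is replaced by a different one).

New value of d5: 0.
Derived signals that run: d1, d2, d5 — 3 in total.
Values that change: s1, d1, d2, d5.

First evaluation (everything demanded from the output):
  d1 = sub(-1, 4) = -5
  d2 = neg(4) = -4
  d5 = max2(-4, -5) = -4

Propagation after the edit:
  d1: runs — s1 4->0; result -1.
  d2: runs — s1 4->0; result 0.
  d5: runs — d2 -4->0; d1 -5->-1; result 0.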